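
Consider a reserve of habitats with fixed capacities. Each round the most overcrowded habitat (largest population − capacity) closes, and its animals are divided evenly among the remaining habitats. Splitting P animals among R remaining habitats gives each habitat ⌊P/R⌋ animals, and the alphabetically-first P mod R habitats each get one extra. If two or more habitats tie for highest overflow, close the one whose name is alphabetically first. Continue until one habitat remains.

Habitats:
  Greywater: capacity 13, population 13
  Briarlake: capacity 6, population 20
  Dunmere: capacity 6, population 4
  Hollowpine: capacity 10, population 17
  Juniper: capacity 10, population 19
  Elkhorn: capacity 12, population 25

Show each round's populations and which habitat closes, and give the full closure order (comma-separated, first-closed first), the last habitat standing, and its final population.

Closure order: Briarlake, Elkhorn, Juniper, Hollowpine, Greywater
Last habitat: Dunmere with 98 animals

Round 1: Briarlake=20 Dunmere=4 Elkhorn=25 Greywater=13 Hollowpine=17 Juniper=19 → close Briarlake (overflow 14)
  20÷5 = 4 each, +1 to first 0
Round 2: Dunmere=8 Elkhorn=29 Greywater=17 Hollowpine=21 Juniper=23 → close Elkhorn (overflow 17)
  29÷4 = 7 each, +1 to first 1
Round 3: Dunmere=16 Greywater=24 Hollowpine=28 Juniper=30 → close Juniper (overflow 20)
  30÷3 = 10 each, +1 to first 0
Round 4: Dunmere=26 Greywater=34 Hollowpine=38 → close Hollowpine (overflow 28)
  38÷2 = 19 each, +1 to first 0
Round 5: Dunmere=45 Greywater=53 → close Greywater (overflow 40)
  53÷1 = 53 each, +1 to first 0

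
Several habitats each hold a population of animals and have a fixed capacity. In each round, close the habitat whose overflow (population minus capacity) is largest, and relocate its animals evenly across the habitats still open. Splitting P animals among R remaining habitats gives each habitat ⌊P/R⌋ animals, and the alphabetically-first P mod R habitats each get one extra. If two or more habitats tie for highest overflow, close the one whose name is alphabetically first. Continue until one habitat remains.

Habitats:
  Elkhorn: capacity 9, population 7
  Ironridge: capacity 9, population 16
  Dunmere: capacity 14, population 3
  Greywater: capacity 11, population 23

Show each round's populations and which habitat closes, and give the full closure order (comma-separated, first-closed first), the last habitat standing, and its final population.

Round 1: Dunmere=3 Elkhorn=7 Greywater=23 Ironridge=16 → close Greywater (overflow 12)
  23÷3 = 7 each, +1 to first 2
Round 2: Dunmere=11 Elkhorn=15 Ironridge=23 → close Ironridge (overflow 14)
  23÷2 = 11 each, +1 to first 1
Round 3: Dunmere=23 Elkhorn=26 → close Elkhorn (overflow 17)
  26÷1 = 26 each, +1 to first 0

Closure order: Greywater, Ironridge, Elkhorn
Last habitat: Dunmere with 49 animals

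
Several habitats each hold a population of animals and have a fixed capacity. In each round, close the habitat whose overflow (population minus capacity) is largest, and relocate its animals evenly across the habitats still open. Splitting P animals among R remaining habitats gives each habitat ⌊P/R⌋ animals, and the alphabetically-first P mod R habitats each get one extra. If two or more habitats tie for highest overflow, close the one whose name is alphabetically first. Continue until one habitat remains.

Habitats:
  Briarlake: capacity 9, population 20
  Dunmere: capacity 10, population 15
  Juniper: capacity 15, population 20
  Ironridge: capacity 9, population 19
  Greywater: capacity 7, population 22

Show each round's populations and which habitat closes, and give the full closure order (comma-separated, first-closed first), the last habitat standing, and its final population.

Round 1: Briarlake=20 Dunmere=15 Greywater=22 Ironridge=19 Juniper=20 → close Greywater (overflow 15)
  22÷4 = 5 each, +1 to first 2
Round 2: Briarlake=26 Dunmere=21 Ironridge=24 Juniper=25 → close Briarlake (overflow 17)
  26÷3 = 8 each, +1 to first 2
Round 3: Dunmere=30 Ironridge=33 Juniper=33 → close Ironridge (overflow 24)
  33÷2 = 16 each, +1 to first 1
Round 4: Dunmere=47 Juniper=49 → close Dunmere (overflow 37)
  47÷1 = 47 each, +1 to first 0

Closure order: Greywater, Briarlake, Ironridge, Dunmere
Last habitat: Juniper with 96 animals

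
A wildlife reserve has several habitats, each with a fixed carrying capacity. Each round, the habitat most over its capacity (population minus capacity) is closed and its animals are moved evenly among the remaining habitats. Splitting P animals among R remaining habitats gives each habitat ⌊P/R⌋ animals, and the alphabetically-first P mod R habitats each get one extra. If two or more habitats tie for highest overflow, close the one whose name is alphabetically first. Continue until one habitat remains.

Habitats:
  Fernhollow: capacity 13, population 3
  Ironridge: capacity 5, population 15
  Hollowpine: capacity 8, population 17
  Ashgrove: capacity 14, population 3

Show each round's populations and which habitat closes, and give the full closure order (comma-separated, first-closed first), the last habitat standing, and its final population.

Round 1: Ashgrove=3 Fernhollow=3 Hollowpine=17 Ironridge=15 → close Ironridge (overflow 10)
  15÷3 = 5 each, +1 to first 0
Round 2: Ashgrove=8 Fernhollow=8 Hollowpine=22 → close Hollowpine (overflow 14)
  22÷2 = 11 each, +1 to first 0
Round 3: Ashgrove=19 Fernhollow=19 → close Fernhollow (overflow 6)
  19÷1 = 19 each, +1 to first 0

Closure order: Ironridge, Hollowpine, Fernhollow
Last habitat: Ashgrove with 38 animals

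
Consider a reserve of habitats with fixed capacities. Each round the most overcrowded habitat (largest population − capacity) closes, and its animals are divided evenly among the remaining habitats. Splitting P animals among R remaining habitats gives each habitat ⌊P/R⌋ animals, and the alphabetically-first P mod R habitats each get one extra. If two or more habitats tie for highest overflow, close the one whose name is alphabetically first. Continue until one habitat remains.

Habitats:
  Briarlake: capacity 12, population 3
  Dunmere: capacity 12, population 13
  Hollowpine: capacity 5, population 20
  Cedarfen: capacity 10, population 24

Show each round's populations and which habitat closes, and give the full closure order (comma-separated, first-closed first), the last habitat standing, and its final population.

Closure order: Hollowpine, Cedarfen, Dunmere
Last habitat: Briarlake with 60 animals

Round 1: Briarlake=3 Cedarfen=24 Dunmere=13 Hollowpine=20 → close Hollowpine (overflow 15)
  20÷3 = 6 each, +1 to first 2
Round 2: Briarlake=10 Cedarfen=31 Dunmere=19 → close Cedarfen (overflow 21)
  31÷2 = 15 each, +1 to first 1
Round 3: Briarlake=26 Dunmere=34 → close Dunmere (overflow 22)
  34÷1 = 34 each, +1 to first 0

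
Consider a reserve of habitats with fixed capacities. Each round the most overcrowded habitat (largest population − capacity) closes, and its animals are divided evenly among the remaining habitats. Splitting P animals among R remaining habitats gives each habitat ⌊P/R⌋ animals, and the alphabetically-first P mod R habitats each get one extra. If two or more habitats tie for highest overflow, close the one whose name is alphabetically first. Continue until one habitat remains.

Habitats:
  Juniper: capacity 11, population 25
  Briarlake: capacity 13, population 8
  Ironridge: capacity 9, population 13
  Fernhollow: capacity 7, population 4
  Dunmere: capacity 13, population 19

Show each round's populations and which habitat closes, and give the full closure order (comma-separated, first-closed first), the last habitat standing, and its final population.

Round 1: Briarlake=8 Dunmere=19 Fernhollow=4 Ironridge=13 Juniper=25 → close Juniper (overflow 14)
  25÷4 = 6 each, +1 to first 1
Round 2: Briarlake=15 Dunmere=25 Fernhollow=10 Ironridge=19 → close Dunmere (overflow 12)
  25÷3 = 8 each, +1 to first 1
Round 3: Briarlake=24 Fernhollow=18 Ironridge=27 → close Ironridge (overflow 18)
  27÷2 = 13 each, +1 to first 1
Round 4: Briarlake=38 Fernhollow=31 → close Briarlake (overflow 25)
  38÷1 = 38 each, +1 to first 0

Closure order: Juniper, Dunmere, Ironridge, Briarlake
Last habitat: Fernhollow with 69 animals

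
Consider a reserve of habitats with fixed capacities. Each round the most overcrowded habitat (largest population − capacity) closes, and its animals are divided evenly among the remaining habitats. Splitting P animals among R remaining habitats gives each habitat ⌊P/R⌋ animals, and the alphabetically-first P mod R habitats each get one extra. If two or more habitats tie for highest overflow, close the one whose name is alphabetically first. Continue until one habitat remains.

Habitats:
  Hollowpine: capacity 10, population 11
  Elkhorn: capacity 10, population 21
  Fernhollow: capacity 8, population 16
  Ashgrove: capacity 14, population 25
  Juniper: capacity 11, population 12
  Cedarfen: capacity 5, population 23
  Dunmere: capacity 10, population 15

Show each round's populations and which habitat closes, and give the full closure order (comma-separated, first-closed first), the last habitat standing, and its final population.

Round 1: Ashgrove=25 Cedarfen=23 Dunmere=15 Elkhorn=21 Fernhollow=16 Hollowpine=11 Juniper=12 → close Cedarfen (overflow 18)
  23÷6 = 3 each, +1 to first 5
Round 2: Ashgrove=29 Dunmere=19 Elkhorn=25 Fernhollow=20 Hollowpine=15 Juniper=15 → close Ashgrove (overflow 15)
  29÷5 = 5 each, +1 to first 4
Round 3: Dunmere=25 Elkhorn=31 Fernhollow=26 Hollowpine=21 Juniper=20 → close Elkhorn (overflow 21)
  31÷4 = 7 each, +1 to first 3
Round 4: Dunmere=33 Fernhollow=34 Hollowpine=29 Juniper=27 → close Fernhollow (overflow 26)
  34÷3 = 11 each, +1 to first 1
Round 5: Dunmere=45 Hollowpine=40 Juniper=38 → close Dunmere (overflow 35)
  45÷2 = 22 each, +1 to first 1
Round 6: Hollowpine=63 Juniper=60 → close Hollowpine (overflow 53)
  63÷1 = 63 each, +1 to first 0

Closure order: Cedarfen, Ashgrove, Elkhorn, Fernhollow, Dunmere, Hollowpine
Last habitat: Juniper with 123 animals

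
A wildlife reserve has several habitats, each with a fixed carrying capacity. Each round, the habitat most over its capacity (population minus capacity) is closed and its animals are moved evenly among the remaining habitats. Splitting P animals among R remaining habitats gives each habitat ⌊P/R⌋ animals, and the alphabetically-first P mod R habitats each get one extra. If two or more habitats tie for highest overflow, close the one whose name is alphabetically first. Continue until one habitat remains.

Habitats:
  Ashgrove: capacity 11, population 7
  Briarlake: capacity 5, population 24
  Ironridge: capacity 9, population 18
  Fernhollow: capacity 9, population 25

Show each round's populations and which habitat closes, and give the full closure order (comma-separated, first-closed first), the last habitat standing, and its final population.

Closure order: Briarlake, Fernhollow, Ironridge
Last habitat: Ashgrove with 74 animals

Round 1: Ashgrove=7 Briarlake=24 Fernhollow=25 Ironridge=18 → close Briarlake (overflow 19)
  24÷3 = 8 each, +1 to first 0
Round 2: Ashgrove=15 Fernhollow=33 Ironridge=26 → close Fernhollow (overflow 24)
  33÷2 = 16 each, +1 to first 1
Round 3: Ashgrove=32 Ironridge=42 → close Ironridge (overflow 33)
  42÷1 = 42 each, +1 to first 0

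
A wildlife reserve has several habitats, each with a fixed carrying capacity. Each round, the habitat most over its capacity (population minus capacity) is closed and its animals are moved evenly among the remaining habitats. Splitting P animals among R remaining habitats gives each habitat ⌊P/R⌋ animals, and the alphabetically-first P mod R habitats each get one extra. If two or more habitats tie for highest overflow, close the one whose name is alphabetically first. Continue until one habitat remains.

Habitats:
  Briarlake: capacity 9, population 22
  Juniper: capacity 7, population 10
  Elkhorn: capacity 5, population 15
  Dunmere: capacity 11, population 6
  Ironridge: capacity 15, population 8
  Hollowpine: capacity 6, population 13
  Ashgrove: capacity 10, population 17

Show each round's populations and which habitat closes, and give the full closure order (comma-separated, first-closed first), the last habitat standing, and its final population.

Round 1: Ashgrove=17 Briarlake=22 Dunmere=6 Elkhorn=15 Hollowpine=13 Ironridge=8 Juniper=10 → close Briarlake (overflow 13)
  22÷6 = 3 each, +1 to first 4
Round 2: Ashgrove=21 Dunmere=10 Elkhorn=19 Hollowpine=17 Ironridge=11 Juniper=13 → close Elkhorn (overflow 14)
  19÷5 = 3 each, +1 to first 4
Round 3: Ashgrove=25 Dunmere=14 Hollowpine=21 Ironridge=15 Juniper=16 → close Ashgrove (overflow 15)
  25÷4 = 6 each, +1 to first 1
Round 4: Dunmere=21 Hollowpine=27 Ironridge=21 Juniper=22 → close Hollowpine (overflow 21)
  27÷3 = 9 each, +1 to first 0
Round 5: Dunmere=30 Ironridge=30 Juniper=31 → close Juniper (overflow 24)
  31÷2 = 15 each, +1 to first 1
Round 6: Dunmere=46 Ironridge=45 → close Dunmere (overflow 35)
  46÷1 = 46 each, +1 to first 0

Closure order: Briarlake, Elkhorn, Ashgrove, Hollowpine, Juniper, Dunmere
Last habitat: Ironridge with 91 animals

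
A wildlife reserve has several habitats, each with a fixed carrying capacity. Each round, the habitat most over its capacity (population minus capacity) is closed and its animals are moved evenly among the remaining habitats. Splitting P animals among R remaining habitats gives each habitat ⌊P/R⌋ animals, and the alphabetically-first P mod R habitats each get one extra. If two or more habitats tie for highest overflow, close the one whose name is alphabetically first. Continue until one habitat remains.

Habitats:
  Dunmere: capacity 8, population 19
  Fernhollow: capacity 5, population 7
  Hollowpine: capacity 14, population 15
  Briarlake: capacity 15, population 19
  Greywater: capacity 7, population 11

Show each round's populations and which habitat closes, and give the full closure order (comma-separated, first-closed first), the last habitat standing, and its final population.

Closure order: Dunmere, Briarlake, Greywater, Fernhollow
Last habitat: Hollowpine with 71 animals

Round 1: Briarlake=19 Dunmere=19 Fernhollow=7 Greywater=11 Hollowpine=15 → close Dunmere (overflow 11)
  19÷4 = 4 each, +1 to first 3
Round 2: Briarlake=24 Fernhollow=12 Greywater=16 Hollowpine=19 → close Briarlake (overflow 9)
  24÷3 = 8 each, +1 to first 0
Round 3: Fernhollow=20 Greywater=24 Hollowpine=27 → close Greywater (overflow 17)
  24÷2 = 12 each, +1 to first 0
Round 4: Fernhollow=32 Hollowpine=39 → close Fernhollow (overflow 27)
  32÷1 = 32 each, +1 to first 0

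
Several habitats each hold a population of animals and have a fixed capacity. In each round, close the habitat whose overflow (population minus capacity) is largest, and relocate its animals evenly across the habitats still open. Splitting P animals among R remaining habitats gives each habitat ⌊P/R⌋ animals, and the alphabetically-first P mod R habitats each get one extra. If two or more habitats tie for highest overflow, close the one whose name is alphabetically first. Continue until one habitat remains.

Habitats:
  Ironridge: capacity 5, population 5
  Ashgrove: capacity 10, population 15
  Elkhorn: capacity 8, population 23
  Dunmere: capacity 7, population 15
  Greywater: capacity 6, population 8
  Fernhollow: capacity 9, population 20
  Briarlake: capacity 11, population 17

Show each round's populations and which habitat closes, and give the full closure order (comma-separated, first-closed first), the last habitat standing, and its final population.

Round 1: Ashgrove=15 Briarlake=17 Dunmere=15 Elkhorn=23 Fernhollow=20 Greywater=8 Ironridge=5 → close Elkhorn (overflow 15)
  23÷6 = 3 each, +1 to first 5
Round 2: Ashgrove=19 Briarlake=21 Dunmere=19 Fernhollow=24 Greywater=12 Ironridge=8 → close Fernhollow (overflow 15)
  24÷5 = 4 each, +1 to first 4
Round 3: Ashgrove=24 Briarlake=26 Dunmere=24 Greywater=17 Ironridge=12 → close Dunmere (overflow 17)
  24÷4 = 6 each, +1 to first 0
Round 4: Ashgrove=30 Briarlake=32 Greywater=23 Ironridge=18 → close Briarlake (overflow 21)
  32÷3 = 10 each, +1 to first 2
Round 5: Ashgrove=41 Greywater=34 Ironridge=28 → close Ashgrove (overflow 31)
  41÷2 = 20 each, +1 to first 1
Round 6: Greywater=55 Ironridge=48 → close Greywater (overflow 49)
  55÷1 = 55 each, +1 to first 0

Closure order: Elkhorn, Fernhollow, Dunmere, Briarlake, Ashgrove, Greywater
Last habitat: Ironridge with 103 animals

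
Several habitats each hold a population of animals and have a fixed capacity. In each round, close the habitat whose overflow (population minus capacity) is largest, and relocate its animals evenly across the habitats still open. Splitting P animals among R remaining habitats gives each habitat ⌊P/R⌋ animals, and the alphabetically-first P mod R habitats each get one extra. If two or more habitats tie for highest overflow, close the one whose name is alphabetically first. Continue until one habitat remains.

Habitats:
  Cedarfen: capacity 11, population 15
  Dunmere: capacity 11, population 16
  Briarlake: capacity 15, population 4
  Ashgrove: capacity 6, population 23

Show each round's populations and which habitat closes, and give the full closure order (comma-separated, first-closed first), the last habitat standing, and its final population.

Closure order: Ashgrove, Cedarfen, Dunmere
Last habitat: Briarlake with 58 animals

Round 1: Ashgrove=23 Briarlake=4 Cedarfen=15 Dunmere=16 → close Ashgrove (overflow 17)
  23÷3 = 7 each, +1 to first 2
Round 2: Briarlake=12 Cedarfen=23 Dunmere=23 → close Cedarfen (overflow 12)
  23÷2 = 11 each, +1 to first 1
Round 3: Briarlake=24 Dunmere=34 → close Dunmere (overflow 23)
  34÷1 = 34 each, +1 to first 0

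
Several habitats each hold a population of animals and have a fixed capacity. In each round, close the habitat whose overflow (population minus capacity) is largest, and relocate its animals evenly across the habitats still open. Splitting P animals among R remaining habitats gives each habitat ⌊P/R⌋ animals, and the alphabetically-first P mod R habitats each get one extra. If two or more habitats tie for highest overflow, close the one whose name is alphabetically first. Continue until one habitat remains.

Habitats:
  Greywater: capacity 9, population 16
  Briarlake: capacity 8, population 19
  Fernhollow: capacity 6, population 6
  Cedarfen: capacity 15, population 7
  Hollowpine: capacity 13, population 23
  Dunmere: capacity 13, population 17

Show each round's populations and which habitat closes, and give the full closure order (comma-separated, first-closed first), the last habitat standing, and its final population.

Round 1: Briarlake=19 Cedarfen=7 Dunmere=17 Fernhollow=6 Greywater=16 Hollowpine=23 → close Briarlake (overflow 11)
  19÷5 = 3 each, +1 to first 4
Round 2: Cedarfen=11 Dunmere=21 Fernhollow=10 Greywater=20 Hollowpine=26 → close Hollowpine (overflow 13)
  26÷4 = 6 each, +1 to first 2
Round 3: Cedarfen=18 Dunmere=28 Fernhollow=16 Greywater=26 → close Greywater (overflow 17)
  26÷3 = 8 each, +1 to first 2
Round 4: Cedarfen=27 Dunmere=37 Fernhollow=24 → close Dunmere (overflow 24)
  37÷2 = 18 each, +1 to first 1
Round 5: Cedarfen=46 Fernhollow=42 → close Fernhollow (overflow 36)
  42÷1 = 42 each, +1 to first 0

Closure order: Briarlake, Hollowpine, Greywater, Dunmere, Fernhollow
Last habitat: Cedarfen with 88 animals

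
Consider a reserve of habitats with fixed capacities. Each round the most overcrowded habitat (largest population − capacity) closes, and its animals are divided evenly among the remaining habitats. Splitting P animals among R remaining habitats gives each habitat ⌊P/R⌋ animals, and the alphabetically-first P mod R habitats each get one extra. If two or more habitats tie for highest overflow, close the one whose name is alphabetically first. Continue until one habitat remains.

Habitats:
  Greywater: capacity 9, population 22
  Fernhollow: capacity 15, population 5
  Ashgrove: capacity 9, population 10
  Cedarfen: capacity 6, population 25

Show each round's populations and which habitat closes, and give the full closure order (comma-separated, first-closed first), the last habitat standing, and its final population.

Closure order: Cedarfen, Greywater, Ashgrove
Last habitat: Fernhollow with 62 animals

Round 1: Ashgrove=10 Cedarfen=25 Fernhollow=5 Greywater=22 → close Cedarfen (overflow 19)
  25÷3 = 8 each, +1 to first 1
Round 2: Ashgrove=19 Fernhollow=13 Greywater=30 → close Greywater (overflow 21)
  30÷2 = 15 each, +1 to first 0
Round 3: Ashgrove=34 Fernhollow=28 → close Ashgrove (overflow 25)
  34÷1 = 34 each, +1 to first 0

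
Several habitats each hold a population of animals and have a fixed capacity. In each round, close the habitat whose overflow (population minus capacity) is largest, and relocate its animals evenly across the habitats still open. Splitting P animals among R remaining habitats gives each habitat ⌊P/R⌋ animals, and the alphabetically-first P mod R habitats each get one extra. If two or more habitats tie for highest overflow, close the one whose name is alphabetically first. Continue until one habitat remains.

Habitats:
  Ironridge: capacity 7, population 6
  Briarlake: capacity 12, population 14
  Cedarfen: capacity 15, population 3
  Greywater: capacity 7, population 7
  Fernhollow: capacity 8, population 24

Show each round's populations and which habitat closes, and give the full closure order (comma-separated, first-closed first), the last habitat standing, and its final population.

Closure order: Fernhollow, Briarlake, Greywater, Ironridge
Last habitat: Cedarfen with 54 animals

Round 1: Briarlake=14 Cedarfen=3 Fernhollow=24 Greywater=7 Ironridge=6 → close Fernhollow (overflow 16)
  24÷4 = 6 each, +1 to first 0
Round 2: Briarlake=20 Cedarfen=9 Greywater=13 Ironridge=12 → close Briarlake (overflow 8)
  20÷3 = 6 each, +1 to first 2
Round 3: Cedarfen=16 Greywater=20 Ironridge=18 → close Greywater (overflow 13)
  20÷2 = 10 each, +1 to first 0
Round 4: Cedarfen=26 Ironridge=28 → close Ironridge (overflow 21)
  28÷1 = 28 each, +1 to first 0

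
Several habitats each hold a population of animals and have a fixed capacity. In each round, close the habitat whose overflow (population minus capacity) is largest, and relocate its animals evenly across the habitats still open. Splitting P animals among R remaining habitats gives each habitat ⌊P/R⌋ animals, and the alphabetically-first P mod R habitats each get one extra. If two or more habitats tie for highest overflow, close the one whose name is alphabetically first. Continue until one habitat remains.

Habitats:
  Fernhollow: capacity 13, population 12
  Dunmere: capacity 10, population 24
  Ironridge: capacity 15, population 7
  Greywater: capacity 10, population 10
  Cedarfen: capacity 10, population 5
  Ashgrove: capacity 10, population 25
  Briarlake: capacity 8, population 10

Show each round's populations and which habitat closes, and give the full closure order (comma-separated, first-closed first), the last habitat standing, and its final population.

Closure order: Ashgrove, Dunmere, Briarlake, Fernhollow, Greywater, Cedarfen
Last habitat: Ironridge with 93 animals

Round 1: Ashgrove=25 Briarlake=10 Cedarfen=5 Dunmere=24 Fernhollow=12 Greywater=10 Ironridge=7 → close Ashgrove (overflow 15)
  25÷6 = 4 each, +1 to first 1
Round 2: Briarlake=15 Cedarfen=9 Dunmere=28 Fernhollow=16 Greywater=14 Ironridge=11 → close Dunmere (overflow 18)
  28÷5 = 5 each, +1 to first 3
Round 3: Briarlake=21 Cedarfen=15 Fernhollow=22 Greywater=19 Ironridge=16 → close Briarlake (overflow 13)
  21÷4 = 5 each, +1 to first 1
Round 4: Cedarfen=21 Fernhollow=27 Greywater=24 Ironridge=21 → close Fernhollow (overflow 14)
  27÷3 = 9 each, +1 to first 0
Round 5: Cedarfen=30 Greywater=33 Ironridge=30 → close Greywater (overflow 23)
  33÷2 = 16 each, +1 to first 1
Round 6: Cedarfen=47 Ironridge=46 → close Cedarfen (overflow 37)
  47÷1 = 47 each, +1 to first 0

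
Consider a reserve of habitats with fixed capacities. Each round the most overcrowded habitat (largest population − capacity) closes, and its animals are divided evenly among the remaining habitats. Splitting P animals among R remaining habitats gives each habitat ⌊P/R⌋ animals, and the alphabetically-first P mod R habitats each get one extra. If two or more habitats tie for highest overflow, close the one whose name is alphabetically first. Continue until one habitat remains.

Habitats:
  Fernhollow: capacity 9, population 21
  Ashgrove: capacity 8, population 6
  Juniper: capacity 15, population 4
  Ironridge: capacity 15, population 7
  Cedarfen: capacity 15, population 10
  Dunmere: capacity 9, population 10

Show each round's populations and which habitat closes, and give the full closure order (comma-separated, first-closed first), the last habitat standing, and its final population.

Closure order: Fernhollow, Dunmere, Ashgrove, Cedarfen, Ironridge
Last habitat: Juniper with 58 animals

Round 1: Ashgrove=6 Cedarfen=10 Dunmere=10 Fernhollow=21 Ironridge=7 Juniper=4 → close Fernhollow (overflow 12)
  21÷5 = 4 each, +1 to first 1
Round 2: Ashgrove=11 Cedarfen=14 Dunmere=14 Ironridge=11 Juniper=8 → close Dunmere (overflow 5)
  14÷4 = 3 each, +1 to first 2
Round 3: Ashgrove=15 Cedarfen=18 Ironridge=14 Juniper=11 → close Ashgrove (overflow 7)
  15÷3 = 5 each, +1 to first 0
Round 4: Cedarfen=23 Ironridge=19 Juniper=16 → close Cedarfen (overflow 8)
  23÷2 = 11 each, +1 to first 1
Round 5: Ironridge=31 Juniper=27 → close Ironridge (overflow 16)
  31÷1 = 31 each, +1 to first 0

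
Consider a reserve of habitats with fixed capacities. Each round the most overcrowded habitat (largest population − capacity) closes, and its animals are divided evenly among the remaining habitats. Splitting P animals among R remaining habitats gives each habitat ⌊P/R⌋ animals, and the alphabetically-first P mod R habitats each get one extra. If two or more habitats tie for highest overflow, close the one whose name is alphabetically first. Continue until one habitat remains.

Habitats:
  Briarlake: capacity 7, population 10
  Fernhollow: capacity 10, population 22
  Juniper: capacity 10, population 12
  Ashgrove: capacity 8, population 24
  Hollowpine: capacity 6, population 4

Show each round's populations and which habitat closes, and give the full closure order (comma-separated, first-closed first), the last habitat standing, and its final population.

Round 1: Ashgrove=24 Briarlake=10 Fernhollow=22 Hollowpine=4 Juniper=12 → close Ashgrove (overflow 16)
  24÷4 = 6 each, +1 to first 0
Round 2: Briarlake=16 Fernhollow=28 Hollowpine=10 Juniper=18 → close Fernhollow (overflow 18)
  28÷3 = 9 each, +1 to first 1
Round 3: Briarlake=26 Hollowpine=19 Juniper=27 → close Briarlake (overflow 19)
  26÷2 = 13 each, +1 to first 0
Round 4: Hollowpine=32 Juniper=40 → close Juniper (overflow 30)
  40÷1 = 40 each, +1 to first 0

Closure order: Ashgrove, Fernhollow, Briarlake, Juniper
Last habitat: Hollowpine with 72 animals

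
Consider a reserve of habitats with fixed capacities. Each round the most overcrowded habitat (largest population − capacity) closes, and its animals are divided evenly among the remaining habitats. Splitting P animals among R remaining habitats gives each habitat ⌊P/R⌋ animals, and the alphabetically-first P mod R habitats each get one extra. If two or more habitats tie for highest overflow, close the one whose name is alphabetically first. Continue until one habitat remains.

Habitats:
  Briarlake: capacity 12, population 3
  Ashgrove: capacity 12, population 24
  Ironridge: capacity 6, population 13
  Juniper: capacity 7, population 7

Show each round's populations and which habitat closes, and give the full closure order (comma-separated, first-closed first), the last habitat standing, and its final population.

Closure order: Ashgrove, Ironridge, Juniper
Last habitat: Briarlake with 47 animals

Round 1: Ashgrove=24 Briarlake=3 Ironridge=13 Juniper=7 → close Ashgrove (overflow 12)
  24÷3 = 8 each, +1 to first 0
Round 2: Briarlake=11 Ironridge=21 Juniper=15 → close Ironridge (overflow 15)
  21÷2 = 10 each, +1 to first 1
Round 3: Briarlake=22 Juniper=25 → close Juniper (overflow 18)
  25÷1 = 25 each, +1 to first 0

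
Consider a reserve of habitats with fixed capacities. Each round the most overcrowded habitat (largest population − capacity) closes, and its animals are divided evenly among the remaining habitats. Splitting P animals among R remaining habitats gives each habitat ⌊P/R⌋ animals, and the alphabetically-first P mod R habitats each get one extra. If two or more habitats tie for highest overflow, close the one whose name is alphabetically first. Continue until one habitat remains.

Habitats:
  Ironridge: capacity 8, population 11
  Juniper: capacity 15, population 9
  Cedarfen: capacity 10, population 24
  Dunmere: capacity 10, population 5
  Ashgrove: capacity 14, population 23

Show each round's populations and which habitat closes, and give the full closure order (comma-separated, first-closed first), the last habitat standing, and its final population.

Round 1: Ashgrove=23 Cedarfen=24 Dunmere=5 Ironridge=11 Juniper=9 → close Cedarfen (overflow 14)
  24÷4 = 6 each, +1 to first 0
Round 2: Ashgrove=29 Dunmere=11 Ironridge=17 Juniper=15 → close Ashgrove (overflow 15)
  29÷3 = 9 each, +1 to first 2
Round 3: Dunmere=21 Ironridge=27 Juniper=24 → close Ironridge (overflow 19)
  27÷2 = 13 each, +1 to first 1
Round 4: Dunmere=35 Juniper=37 → close Dunmere (overflow 25)
  35÷1 = 35 each, +1 to first 0

Closure order: Cedarfen, Ashgrove, Ironridge, Dunmere
Last habitat: Juniper with 72 animals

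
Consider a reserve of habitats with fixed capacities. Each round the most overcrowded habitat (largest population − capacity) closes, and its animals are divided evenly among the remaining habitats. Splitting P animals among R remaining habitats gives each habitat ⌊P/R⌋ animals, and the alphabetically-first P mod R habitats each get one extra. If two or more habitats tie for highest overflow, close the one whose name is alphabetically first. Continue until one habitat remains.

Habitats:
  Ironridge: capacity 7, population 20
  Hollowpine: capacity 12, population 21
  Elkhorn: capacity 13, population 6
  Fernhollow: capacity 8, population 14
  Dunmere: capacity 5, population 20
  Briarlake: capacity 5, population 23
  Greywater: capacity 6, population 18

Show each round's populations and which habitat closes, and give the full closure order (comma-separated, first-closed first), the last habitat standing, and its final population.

Closure order: Briarlake, Dunmere, Greywater, Ironridge, Hollowpine, Fernhollow
Last habitat: Elkhorn with 122 animals

Round 1: Briarlake=23 Dunmere=20 Elkhorn=6 Fernhollow=14 Greywater=18 Hollowpine=21 Ironridge=20 → close Briarlake (overflow 18)
  23÷6 = 3 each, +1 to first 5
Round 2: Dunmere=24 Elkhorn=10 Fernhollow=18 Greywater=22 Hollowpine=25 Ironridge=23 → close Dunmere (overflow 19)
  24÷5 = 4 each, +1 to first 4
Round 3: Elkhorn=15 Fernhollow=23 Greywater=27 Hollowpine=30 Ironridge=27 → close Greywater (overflow 21)
  27÷4 = 6 each, +1 to first 3
Round 4: Elkhorn=22 Fernhollow=30 Hollowpine=37 Ironridge=33 → close Ironridge (overflow 26)
  33÷3 = 11 each, +1 to first 0
Round 5: Elkhorn=33 Fernhollow=41 Hollowpine=48 → close Hollowpine (overflow 36)
  48÷2 = 24 each, +1 to first 0
Round 6: Elkhorn=57 Fernhollow=65 → close Fernhollow (overflow 57)
  65÷1 = 65 each, +1 to first 0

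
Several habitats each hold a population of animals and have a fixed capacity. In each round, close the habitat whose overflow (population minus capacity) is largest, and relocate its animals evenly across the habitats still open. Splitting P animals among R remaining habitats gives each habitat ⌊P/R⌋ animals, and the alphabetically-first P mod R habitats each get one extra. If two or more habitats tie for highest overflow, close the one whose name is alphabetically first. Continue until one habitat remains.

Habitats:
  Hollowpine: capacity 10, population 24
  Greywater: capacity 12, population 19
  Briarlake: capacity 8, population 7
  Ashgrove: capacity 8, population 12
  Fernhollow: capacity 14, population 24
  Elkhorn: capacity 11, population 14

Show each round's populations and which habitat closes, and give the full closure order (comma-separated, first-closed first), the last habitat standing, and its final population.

Round 1: Ashgrove=12 Briarlake=7 Elkhorn=14 Fernhollow=24 Greywater=19 Hollowpine=24 → close Hollowpine (overflow 14)
  24÷5 = 4 each, +1 to first 4
Round 2: Ashgrove=17 Briarlake=12 Elkhorn=19 Fernhollow=29 Greywater=23 → close Fernhollow (overflow 15)
  29÷4 = 7 each, +1 to first 1
Round 3: Ashgrove=25 Briarlake=19 Elkhorn=26 Greywater=30 → close Greywater (overflow 18)
  30÷3 = 10 each, +1 to first 0
Round 4: Ashgrove=35 Briarlake=29 Elkhorn=36 → close Ashgrove (overflow 27)
  35÷2 = 17 each, +1 to first 1
Round 5: Briarlake=47 Elkhorn=53 → close Elkhorn (overflow 42)
  53÷1 = 53 each, +1 to first 0

Closure order: Hollowpine, Fernhollow, Greywater, Ashgrove, Elkhorn
Last habitat: Briarlake with 100 animals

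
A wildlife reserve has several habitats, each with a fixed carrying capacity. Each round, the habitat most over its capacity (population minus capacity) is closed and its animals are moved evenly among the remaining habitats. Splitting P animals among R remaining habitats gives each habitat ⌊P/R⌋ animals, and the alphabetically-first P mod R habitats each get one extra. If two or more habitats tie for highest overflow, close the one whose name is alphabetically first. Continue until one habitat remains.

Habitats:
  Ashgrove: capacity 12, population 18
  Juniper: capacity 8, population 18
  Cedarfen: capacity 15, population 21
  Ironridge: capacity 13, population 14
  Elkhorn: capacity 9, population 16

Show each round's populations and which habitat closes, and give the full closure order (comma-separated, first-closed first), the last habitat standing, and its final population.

Closure order: Juniper, Ashgrove, Cedarfen, Elkhorn
Last habitat: Ironridge with 87 animals

Round 1: Ashgrove=18 Cedarfen=21 Elkhorn=16 Ironridge=14 Juniper=18 → close Juniper (overflow 10)
  18÷4 = 4 each, +1 to first 2
Round 2: Ashgrove=23 Cedarfen=26 Elkhorn=20 Ironridge=18 → close Ashgrove (overflow 11)
  23÷3 = 7 each, +1 to first 2
Round 3: Cedarfen=34 Elkhorn=28 Ironridge=25 → close Cedarfen (overflow 19)
  34÷2 = 17 each, +1 to first 0
Round 4: Elkhorn=45 Ironridge=42 → close Elkhorn (overflow 36)
  45÷1 = 45 each, +1 to first 0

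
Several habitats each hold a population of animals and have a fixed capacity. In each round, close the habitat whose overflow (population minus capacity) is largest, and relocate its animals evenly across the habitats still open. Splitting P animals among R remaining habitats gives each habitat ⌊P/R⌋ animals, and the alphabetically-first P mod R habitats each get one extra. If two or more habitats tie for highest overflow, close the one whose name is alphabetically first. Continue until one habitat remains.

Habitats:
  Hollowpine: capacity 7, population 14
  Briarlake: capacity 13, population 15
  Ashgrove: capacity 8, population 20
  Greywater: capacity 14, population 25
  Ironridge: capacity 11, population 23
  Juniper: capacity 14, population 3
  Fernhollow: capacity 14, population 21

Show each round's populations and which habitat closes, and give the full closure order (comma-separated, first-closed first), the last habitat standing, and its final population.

Round 1: Ashgrove=20 Briarlake=15 Fernhollow=21 Greywater=25 Hollowpine=14 Ironridge=23 Juniper=3 → close Ashgrove (overflow 12)
  20÷6 = 3 each, +1 to first 2
Round 2: Briarlake=19 Fernhollow=25 Greywater=28 Hollowpine=17 Ironridge=26 Juniper=6 → close Ironridge (overflow 15)
  26÷5 = 5 each, +1 to first 1
Round 3: Briarlake=25 Fernhollow=30 Greywater=33 Hollowpine=22 Juniper=11 → close Greywater (overflow 19)
  33÷4 = 8 each, +1 to first 1
Round 4: Briarlake=34 Fernhollow=38 Hollowpine=30 Juniper=19 → close Fernhollow (overflow 24)
  38÷3 = 12 each, +1 to first 2
Round 5: Briarlake=47 Hollowpine=43 Juniper=31 → close Hollowpine (overflow 36)
  43÷2 = 21 each, +1 to first 1
Round 6: Briarlake=69 Juniper=52 → close Briarlake (overflow 56)
  69÷1 = 69 each, +1 to first 0

Closure order: Ashgrove, Ironridge, Greywater, Fernhollow, Hollowpine, Briarlake
Last habitat: Juniper with 121 animals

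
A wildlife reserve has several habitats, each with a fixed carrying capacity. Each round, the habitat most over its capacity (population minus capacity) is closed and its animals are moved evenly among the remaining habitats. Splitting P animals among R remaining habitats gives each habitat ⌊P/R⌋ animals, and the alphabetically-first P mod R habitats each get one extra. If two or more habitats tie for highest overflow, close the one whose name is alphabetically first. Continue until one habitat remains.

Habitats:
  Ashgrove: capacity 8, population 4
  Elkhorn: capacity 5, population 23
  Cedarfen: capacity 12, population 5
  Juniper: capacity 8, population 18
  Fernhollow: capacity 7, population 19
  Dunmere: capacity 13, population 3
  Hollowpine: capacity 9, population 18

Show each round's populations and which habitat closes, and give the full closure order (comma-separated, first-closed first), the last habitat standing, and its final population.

Closure order: Elkhorn, Fernhollow, Hollowpine, Juniper, Ashgrove, Cedarfen
Last habitat: Dunmere with 90 animals

Round 1: Ashgrove=4 Cedarfen=5 Dunmere=3 Elkhorn=23 Fernhollow=19 Hollowpine=18 Juniper=18 → close Elkhorn (overflow 18)
  23÷6 = 3 each, +1 to first 5
Round 2: Ashgrove=8 Cedarfen=9 Dunmere=7 Fernhollow=23 Hollowpine=22 Juniper=21 → close Fernhollow (overflow 16)
  23÷5 = 4 each, +1 to first 3
Round 3: Ashgrove=13 Cedarfen=14 Dunmere=12 Hollowpine=26 Juniper=25 → close Hollowpine (overflow 17)
  26÷4 = 6 each, +1 to first 2
Round 4: Ashgrove=20 Cedarfen=21 Dunmere=18 Juniper=31 → close Juniper (overflow 23)
  31÷3 = 10 each, +1 to first 1
Round 5: Ashgrove=31 Cedarfen=31 Dunmere=28 → close Ashgrove (overflow 23)
  31÷2 = 15 each, +1 to first 1
Round 6: Cedarfen=47 Dunmere=43 → close Cedarfen (overflow 35)
  47÷1 = 47 each, +1 to first 0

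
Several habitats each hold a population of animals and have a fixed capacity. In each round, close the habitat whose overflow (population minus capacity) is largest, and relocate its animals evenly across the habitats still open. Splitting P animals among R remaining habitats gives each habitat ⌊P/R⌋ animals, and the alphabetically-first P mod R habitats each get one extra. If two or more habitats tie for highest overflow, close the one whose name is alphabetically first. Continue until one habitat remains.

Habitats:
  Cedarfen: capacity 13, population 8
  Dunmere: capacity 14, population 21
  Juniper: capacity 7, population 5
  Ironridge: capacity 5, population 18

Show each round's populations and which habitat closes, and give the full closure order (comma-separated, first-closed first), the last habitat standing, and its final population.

Closure order: Ironridge, Dunmere, Juniper
Last habitat: Cedarfen with 52 animals

Round 1: Cedarfen=8 Dunmere=21 Ironridge=18 Juniper=5 → close Ironridge (overflow 13)
  18÷3 = 6 each, +1 to first 0
Round 2: Cedarfen=14 Dunmere=27 Juniper=11 → close Dunmere (overflow 13)
  27÷2 = 13 each, +1 to first 1
Round 3: Cedarfen=28 Juniper=24 → close Juniper (overflow 17)
  24÷1 = 24 each, +1 to first 0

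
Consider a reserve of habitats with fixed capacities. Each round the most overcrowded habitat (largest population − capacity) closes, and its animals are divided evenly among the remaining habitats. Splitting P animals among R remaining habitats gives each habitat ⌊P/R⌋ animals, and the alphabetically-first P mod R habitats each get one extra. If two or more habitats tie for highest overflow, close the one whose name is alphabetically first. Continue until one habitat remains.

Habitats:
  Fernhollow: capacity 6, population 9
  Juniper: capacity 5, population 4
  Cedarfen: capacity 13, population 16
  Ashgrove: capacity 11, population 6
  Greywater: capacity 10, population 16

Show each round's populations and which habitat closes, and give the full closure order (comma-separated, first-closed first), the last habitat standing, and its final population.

Round 1: Ashgrove=6 Cedarfen=16 Fernhollow=9 Greywater=16 Juniper=4 → close Greywater (overflow 6)
  16÷4 = 4 each, +1 to first 0
Round 2: Ashgrove=10 Cedarfen=20 Fernhollow=13 Juniper=8 → close Cedarfen (overflow 7)
  20÷3 = 6 each, +1 to first 2
Round 3: Ashgrove=17 Fernhollow=20 Juniper=14 → close Fernhollow (overflow 14)
  20÷2 = 10 each, +1 to first 0
Round 4: Ashgrove=27 Juniper=24 → close Juniper (overflow 19)
  24÷1 = 24 each, +1 to first 0

Closure order: Greywater, Cedarfen, Fernhollow, Juniper
Last habitat: Ashgrove with 51 animals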